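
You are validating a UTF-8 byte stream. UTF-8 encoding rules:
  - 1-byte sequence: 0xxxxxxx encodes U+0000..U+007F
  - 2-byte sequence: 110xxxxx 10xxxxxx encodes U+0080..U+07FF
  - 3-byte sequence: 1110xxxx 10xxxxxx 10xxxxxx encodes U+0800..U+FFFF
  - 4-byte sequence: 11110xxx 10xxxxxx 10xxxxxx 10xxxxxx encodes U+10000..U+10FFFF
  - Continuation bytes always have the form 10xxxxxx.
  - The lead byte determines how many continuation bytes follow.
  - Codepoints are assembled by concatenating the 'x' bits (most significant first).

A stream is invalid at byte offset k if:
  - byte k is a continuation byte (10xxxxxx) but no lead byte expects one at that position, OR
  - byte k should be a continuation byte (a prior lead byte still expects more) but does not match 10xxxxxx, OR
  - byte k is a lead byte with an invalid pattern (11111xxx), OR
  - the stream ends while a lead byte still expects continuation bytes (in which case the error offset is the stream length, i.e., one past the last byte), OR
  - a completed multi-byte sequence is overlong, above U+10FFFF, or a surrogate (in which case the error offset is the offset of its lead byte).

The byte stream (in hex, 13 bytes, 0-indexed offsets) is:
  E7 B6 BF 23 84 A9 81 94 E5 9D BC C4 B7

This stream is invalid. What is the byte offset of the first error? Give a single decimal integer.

Byte[0]=E7: 3-byte lead, need 2 cont bytes. acc=0x7
Byte[1]=B6: continuation. acc=(acc<<6)|0x36=0x1F6
Byte[2]=BF: continuation. acc=(acc<<6)|0x3F=0x7DBF
Completed: cp=U+7DBF (starts at byte 0)
Byte[3]=23: 1-byte ASCII. cp=U+0023
Byte[4]=84: INVALID lead byte (not 0xxx/110x/1110/11110)

Answer: 4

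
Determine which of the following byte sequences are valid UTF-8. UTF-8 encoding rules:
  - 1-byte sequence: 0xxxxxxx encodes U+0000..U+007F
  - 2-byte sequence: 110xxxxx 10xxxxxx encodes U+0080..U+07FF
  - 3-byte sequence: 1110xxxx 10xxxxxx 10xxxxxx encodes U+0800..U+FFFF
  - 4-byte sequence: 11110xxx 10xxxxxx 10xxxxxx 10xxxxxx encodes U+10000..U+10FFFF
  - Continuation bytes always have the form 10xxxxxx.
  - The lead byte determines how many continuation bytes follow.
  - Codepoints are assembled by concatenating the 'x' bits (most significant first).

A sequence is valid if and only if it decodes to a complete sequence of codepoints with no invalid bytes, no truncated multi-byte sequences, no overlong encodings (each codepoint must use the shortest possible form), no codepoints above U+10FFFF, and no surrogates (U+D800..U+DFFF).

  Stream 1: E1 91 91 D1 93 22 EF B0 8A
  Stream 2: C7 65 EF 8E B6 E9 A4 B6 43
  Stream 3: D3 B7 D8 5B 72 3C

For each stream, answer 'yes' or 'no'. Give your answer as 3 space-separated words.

Answer: yes no no

Derivation:
Stream 1: decodes cleanly. VALID
Stream 2: error at byte offset 1. INVALID
Stream 3: error at byte offset 3. INVALID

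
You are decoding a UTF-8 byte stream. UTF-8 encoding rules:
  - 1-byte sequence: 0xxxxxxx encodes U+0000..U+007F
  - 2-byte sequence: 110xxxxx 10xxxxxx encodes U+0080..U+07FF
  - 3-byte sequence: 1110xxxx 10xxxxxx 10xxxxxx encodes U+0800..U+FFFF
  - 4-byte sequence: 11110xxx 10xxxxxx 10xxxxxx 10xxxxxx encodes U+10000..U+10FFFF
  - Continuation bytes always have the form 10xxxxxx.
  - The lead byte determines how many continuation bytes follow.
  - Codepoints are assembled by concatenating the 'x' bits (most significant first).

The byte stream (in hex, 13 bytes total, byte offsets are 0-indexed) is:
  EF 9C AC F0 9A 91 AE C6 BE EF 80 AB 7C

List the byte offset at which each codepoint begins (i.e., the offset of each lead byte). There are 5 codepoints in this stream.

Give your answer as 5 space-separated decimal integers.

Byte[0]=EF: 3-byte lead, need 2 cont bytes. acc=0xF
Byte[1]=9C: continuation. acc=(acc<<6)|0x1C=0x3DC
Byte[2]=AC: continuation. acc=(acc<<6)|0x2C=0xF72C
Completed: cp=U+F72C (starts at byte 0)
Byte[3]=F0: 4-byte lead, need 3 cont bytes. acc=0x0
Byte[4]=9A: continuation. acc=(acc<<6)|0x1A=0x1A
Byte[5]=91: continuation. acc=(acc<<6)|0x11=0x691
Byte[6]=AE: continuation. acc=(acc<<6)|0x2E=0x1A46E
Completed: cp=U+1A46E (starts at byte 3)
Byte[7]=C6: 2-byte lead, need 1 cont bytes. acc=0x6
Byte[8]=BE: continuation. acc=(acc<<6)|0x3E=0x1BE
Completed: cp=U+01BE (starts at byte 7)
Byte[9]=EF: 3-byte lead, need 2 cont bytes. acc=0xF
Byte[10]=80: continuation. acc=(acc<<6)|0x00=0x3C0
Byte[11]=AB: continuation. acc=(acc<<6)|0x2B=0xF02B
Completed: cp=U+F02B (starts at byte 9)
Byte[12]=7C: 1-byte ASCII. cp=U+007C

Answer: 0 3 7 9 12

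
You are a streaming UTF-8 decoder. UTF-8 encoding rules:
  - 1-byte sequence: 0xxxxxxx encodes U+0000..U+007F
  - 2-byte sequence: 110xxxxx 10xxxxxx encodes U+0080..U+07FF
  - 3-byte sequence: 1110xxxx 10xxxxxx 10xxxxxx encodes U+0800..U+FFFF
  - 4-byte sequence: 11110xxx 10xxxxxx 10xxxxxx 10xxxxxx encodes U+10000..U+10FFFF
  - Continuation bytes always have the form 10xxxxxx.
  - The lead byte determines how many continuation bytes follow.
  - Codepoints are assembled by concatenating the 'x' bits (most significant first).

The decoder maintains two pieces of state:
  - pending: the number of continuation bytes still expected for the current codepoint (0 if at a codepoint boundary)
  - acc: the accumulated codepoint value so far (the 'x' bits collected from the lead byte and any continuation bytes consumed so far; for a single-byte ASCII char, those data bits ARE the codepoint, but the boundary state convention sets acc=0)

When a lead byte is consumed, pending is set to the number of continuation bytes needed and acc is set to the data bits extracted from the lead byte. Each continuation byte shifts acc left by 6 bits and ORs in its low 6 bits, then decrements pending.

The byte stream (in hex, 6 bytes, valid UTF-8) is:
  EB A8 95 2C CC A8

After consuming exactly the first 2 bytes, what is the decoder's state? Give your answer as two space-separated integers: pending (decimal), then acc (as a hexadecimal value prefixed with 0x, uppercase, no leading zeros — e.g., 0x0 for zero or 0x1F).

Byte[0]=EB: 3-byte lead. pending=2, acc=0xB
Byte[1]=A8: continuation. acc=(acc<<6)|0x28=0x2E8, pending=1

Answer: 1 0x2E8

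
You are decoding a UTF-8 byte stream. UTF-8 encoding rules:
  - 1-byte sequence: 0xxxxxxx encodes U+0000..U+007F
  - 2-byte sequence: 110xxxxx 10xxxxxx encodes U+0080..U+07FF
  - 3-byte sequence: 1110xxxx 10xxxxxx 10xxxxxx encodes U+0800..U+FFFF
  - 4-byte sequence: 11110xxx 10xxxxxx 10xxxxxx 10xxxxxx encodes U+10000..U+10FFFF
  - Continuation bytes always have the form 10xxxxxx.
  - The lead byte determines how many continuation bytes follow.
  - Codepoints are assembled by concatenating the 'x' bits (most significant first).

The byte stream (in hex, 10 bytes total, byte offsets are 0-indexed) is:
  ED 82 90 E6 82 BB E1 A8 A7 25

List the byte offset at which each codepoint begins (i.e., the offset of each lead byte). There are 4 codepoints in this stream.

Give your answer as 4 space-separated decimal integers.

Byte[0]=ED: 3-byte lead, need 2 cont bytes. acc=0xD
Byte[1]=82: continuation. acc=(acc<<6)|0x02=0x342
Byte[2]=90: continuation. acc=(acc<<6)|0x10=0xD090
Completed: cp=U+D090 (starts at byte 0)
Byte[3]=E6: 3-byte lead, need 2 cont bytes. acc=0x6
Byte[4]=82: continuation. acc=(acc<<6)|0x02=0x182
Byte[5]=BB: continuation. acc=(acc<<6)|0x3B=0x60BB
Completed: cp=U+60BB (starts at byte 3)
Byte[6]=E1: 3-byte lead, need 2 cont bytes. acc=0x1
Byte[7]=A8: continuation. acc=(acc<<6)|0x28=0x68
Byte[8]=A7: continuation. acc=(acc<<6)|0x27=0x1A27
Completed: cp=U+1A27 (starts at byte 6)
Byte[9]=25: 1-byte ASCII. cp=U+0025

Answer: 0 3 6 9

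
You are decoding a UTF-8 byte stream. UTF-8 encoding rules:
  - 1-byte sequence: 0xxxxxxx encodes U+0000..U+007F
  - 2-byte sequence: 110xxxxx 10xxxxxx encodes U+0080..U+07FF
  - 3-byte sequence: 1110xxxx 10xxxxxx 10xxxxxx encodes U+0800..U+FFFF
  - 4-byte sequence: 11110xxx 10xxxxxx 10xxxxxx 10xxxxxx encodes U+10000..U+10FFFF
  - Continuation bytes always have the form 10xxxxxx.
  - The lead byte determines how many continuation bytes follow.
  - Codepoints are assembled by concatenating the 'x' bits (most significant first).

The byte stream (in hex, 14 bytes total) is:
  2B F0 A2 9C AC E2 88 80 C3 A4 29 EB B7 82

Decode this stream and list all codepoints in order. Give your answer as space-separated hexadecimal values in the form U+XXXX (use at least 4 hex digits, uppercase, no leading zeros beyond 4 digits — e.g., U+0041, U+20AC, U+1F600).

Byte[0]=2B: 1-byte ASCII. cp=U+002B
Byte[1]=F0: 4-byte lead, need 3 cont bytes. acc=0x0
Byte[2]=A2: continuation. acc=(acc<<6)|0x22=0x22
Byte[3]=9C: continuation. acc=(acc<<6)|0x1C=0x89C
Byte[4]=AC: continuation. acc=(acc<<6)|0x2C=0x2272C
Completed: cp=U+2272C (starts at byte 1)
Byte[5]=E2: 3-byte lead, need 2 cont bytes. acc=0x2
Byte[6]=88: continuation. acc=(acc<<6)|0x08=0x88
Byte[7]=80: continuation. acc=(acc<<6)|0x00=0x2200
Completed: cp=U+2200 (starts at byte 5)
Byte[8]=C3: 2-byte lead, need 1 cont bytes. acc=0x3
Byte[9]=A4: continuation. acc=(acc<<6)|0x24=0xE4
Completed: cp=U+00E4 (starts at byte 8)
Byte[10]=29: 1-byte ASCII. cp=U+0029
Byte[11]=EB: 3-byte lead, need 2 cont bytes. acc=0xB
Byte[12]=B7: continuation. acc=(acc<<6)|0x37=0x2F7
Byte[13]=82: continuation. acc=(acc<<6)|0x02=0xBDC2
Completed: cp=U+BDC2 (starts at byte 11)

Answer: U+002B U+2272C U+2200 U+00E4 U+0029 U+BDC2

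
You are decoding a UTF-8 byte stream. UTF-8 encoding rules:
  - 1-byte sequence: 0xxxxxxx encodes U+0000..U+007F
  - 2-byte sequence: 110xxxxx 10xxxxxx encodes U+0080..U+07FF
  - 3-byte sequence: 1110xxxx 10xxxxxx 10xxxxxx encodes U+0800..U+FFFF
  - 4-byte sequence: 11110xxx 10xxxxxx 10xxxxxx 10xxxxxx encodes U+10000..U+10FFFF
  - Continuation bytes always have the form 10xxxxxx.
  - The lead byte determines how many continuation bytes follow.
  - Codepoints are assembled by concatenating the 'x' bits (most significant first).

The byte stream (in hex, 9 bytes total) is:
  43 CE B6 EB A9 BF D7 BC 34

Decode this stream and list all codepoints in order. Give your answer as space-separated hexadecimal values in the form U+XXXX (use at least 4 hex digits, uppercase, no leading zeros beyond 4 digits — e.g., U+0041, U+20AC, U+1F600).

Answer: U+0043 U+03B6 U+BA7F U+05FC U+0034

Derivation:
Byte[0]=43: 1-byte ASCII. cp=U+0043
Byte[1]=CE: 2-byte lead, need 1 cont bytes. acc=0xE
Byte[2]=B6: continuation. acc=(acc<<6)|0x36=0x3B6
Completed: cp=U+03B6 (starts at byte 1)
Byte[3]=EB: 3-byte lead, need 2 cont bytes. acc=0xB
Byte[4]=A9: continuation. acc=(acc<<6)|0x29=0x2E9
Byte[5]=BF: continuation. acc=(acc<<6)|0x3F=0xBA7F
Completed: cp=U+BA7F (starts at byte 3)
Byte[6]=D7: 2-byte lead, need 1 cont bytes. acc=0x17
Byte[7]=BC: continuation. acc=(acc<<6)|0x3C=0x5FC
Completed: cp=U+05FC (starts at byte 6)
Byte[8]=34: 1-byte ASCII. cp=U+0034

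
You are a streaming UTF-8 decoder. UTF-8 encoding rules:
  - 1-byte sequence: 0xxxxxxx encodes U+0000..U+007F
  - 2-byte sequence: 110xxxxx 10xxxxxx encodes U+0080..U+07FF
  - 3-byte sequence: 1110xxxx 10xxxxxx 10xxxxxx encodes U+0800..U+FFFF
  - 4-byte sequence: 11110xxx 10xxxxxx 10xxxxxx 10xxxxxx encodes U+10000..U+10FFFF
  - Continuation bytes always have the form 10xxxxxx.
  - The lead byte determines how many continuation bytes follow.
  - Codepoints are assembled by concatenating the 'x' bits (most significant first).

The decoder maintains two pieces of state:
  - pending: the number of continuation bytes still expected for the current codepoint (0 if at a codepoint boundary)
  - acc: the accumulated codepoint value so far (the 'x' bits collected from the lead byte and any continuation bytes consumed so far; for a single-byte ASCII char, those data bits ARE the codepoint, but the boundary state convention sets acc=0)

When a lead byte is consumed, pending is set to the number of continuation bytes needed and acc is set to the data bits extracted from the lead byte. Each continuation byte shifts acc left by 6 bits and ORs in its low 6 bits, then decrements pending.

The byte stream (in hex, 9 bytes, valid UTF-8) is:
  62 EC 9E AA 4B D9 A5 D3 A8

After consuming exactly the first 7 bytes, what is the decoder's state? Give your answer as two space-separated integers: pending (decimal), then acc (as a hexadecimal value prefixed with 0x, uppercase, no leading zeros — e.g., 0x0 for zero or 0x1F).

Byte[0]=62: 1-byte. pending=0, acc=0x0
Byte[1]=EC: 3-byte lead. pending=2, acc=0xC
Byte[2]=9E: continuation. acc=(acc<<6)|0x1E=0x31E, pending=1
Byte[3]=AA: continuation. acc=(acc<<6)|0x2A=0xC7AA, pending=0
Byte[4]=4B: 1-byte. pending=0, acc=0x0
Byte[5]=D9: 2-byte lead. pending=1, acc=0x19
Byte[6]=A5: continuation. acc=(acc<<6)|0x25=0x665, pending=0

Answer: 0 0x665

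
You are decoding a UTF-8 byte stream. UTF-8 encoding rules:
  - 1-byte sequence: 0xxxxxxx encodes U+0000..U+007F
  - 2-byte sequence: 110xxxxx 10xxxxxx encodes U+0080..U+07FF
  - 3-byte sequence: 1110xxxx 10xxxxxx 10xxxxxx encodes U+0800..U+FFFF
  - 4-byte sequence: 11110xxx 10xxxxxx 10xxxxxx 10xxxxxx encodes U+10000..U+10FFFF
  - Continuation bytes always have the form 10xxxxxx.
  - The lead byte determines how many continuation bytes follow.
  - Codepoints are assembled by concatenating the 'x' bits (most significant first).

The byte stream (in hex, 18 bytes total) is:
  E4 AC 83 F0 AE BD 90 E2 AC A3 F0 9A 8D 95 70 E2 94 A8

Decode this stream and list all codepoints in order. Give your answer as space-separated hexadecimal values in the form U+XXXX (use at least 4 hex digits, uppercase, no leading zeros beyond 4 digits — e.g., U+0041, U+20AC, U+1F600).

Answer: U+4B03 U+2EF50 U+2B23 U+1A355 U+0070 U+2528

Derivation:
Byte[0]=E4: 3-byte lead, need 2 cont bytes. acc=0x4
Byte[1]=AC: continuation. acc=(acc<<6)|0x2C=0x12C
Byte[2]=83: continuation. acc=(acc<<6)|0x03=0x4B03
Completed: cp=U+4B03 (starts at byte 0)
Byte[3]=F0: 4-byte lead, need 3 cont bytes. acc=0x0
Byte[4]=AE: continuation. acc=(acc<<6)|0x2E=0x2E
Byte[5]=BD: continuation. acc=(acc<<6)|0x3D=0xBBD
Byte[6]=90: continuation. acc=(acc<<6)|0x10=0x2EF50
Completed: cp=U+2EF50 (starts at byte 3)
Byte[7]=E2: 3-byte lead, need 2 cont bytes. acc=0x2
Byte[8]=AC: continuation. acc=(acc<<6)|0x2C=0xAC
Byte[9]=A3: continuation. acc=(acc<<6)|0x23=0x2B23
Completed: cp=U+2B23 (starts at byte 7)
Byte[10]=F0: 4-byte lead, need 3 cont bytes. acc=0x0
Byte[11]=9A: continuation. acc=(acc<<6)|0x1A=0x1A
Byte[12]=8D: continuation. acc=(acc<<6)|0x0D=0x68D
Byte[13]=95: continuation. acc=(acc<<6)|0x15=0x1A355
Completed: cp=U+1A355 (starts at byte 10)
Byte[14]=70: 1-byte ASCII. cp=U+0070
Byte[15]=E2: 3-byte lead, need 2 cont bytes. acc=0x2
Byte[16]=94: continuation. acc=(acc<<6)|0x14=0x94
Byte[17]=A8: continuation. acc=(acc<<6)|0x28=0x2528
Completed: cp=U+2528 (starts at byte 15)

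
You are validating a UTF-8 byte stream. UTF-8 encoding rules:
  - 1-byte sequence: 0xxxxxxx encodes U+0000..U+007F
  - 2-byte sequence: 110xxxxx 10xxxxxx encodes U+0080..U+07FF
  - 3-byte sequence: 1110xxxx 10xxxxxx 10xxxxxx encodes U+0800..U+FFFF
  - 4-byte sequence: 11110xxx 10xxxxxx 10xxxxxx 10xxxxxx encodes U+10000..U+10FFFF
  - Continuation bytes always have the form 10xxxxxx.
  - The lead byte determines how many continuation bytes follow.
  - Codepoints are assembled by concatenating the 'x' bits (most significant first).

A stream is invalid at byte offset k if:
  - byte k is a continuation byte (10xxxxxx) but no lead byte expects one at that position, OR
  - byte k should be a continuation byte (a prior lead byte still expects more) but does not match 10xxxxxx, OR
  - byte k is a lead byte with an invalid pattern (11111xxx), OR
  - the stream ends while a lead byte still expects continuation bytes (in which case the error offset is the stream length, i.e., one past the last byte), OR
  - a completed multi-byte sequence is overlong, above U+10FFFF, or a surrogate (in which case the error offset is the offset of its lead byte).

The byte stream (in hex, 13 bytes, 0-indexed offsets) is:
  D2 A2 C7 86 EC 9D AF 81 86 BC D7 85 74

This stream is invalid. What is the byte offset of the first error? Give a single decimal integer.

Byte[0]=D2: 2-byte lead, need 1 cont bytes. acc=0x12
Byte[1]=A2: continuation. acc=(acc<<6)|0x22=0x4A2
Completed: cp=U+04A2 (starts at byte 0)
Byte[2]=C7: 2-byte lead, need 1 cont bytes. acc=0x7
Byte[3]=86: continuation. acc=(acc<<6)|0x06=0x1C6
Completed: cp=U+01C6 (starts at byte 2)
Byte[4]=EC: 3-byte lead, need 2 cont bytes. acc=0xC
Byte[5]=9D: continuation. acc=(acc<<6)|0x1D=0x31D
Byte[6]=AF: continuation. acc=(acc<<6)|0x2F=0xC76F
Completed: cp=U+C76F (starts at byte 4)
Byte[7]=81: INVALID lead byte (not 0xxx/110x/1110/11110)

Answer: 7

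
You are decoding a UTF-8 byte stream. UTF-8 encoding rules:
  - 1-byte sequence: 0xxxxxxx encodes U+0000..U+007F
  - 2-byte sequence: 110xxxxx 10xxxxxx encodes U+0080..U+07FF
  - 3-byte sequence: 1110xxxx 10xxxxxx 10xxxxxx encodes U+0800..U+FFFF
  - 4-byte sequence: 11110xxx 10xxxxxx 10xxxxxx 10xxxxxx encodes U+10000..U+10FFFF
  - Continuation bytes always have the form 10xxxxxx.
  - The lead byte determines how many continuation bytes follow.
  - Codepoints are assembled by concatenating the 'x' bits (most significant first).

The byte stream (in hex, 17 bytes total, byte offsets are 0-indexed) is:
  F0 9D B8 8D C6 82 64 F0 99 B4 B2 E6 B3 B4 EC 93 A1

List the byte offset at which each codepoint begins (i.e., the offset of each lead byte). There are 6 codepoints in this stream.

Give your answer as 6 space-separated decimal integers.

Answer: 0 4 6 7 11 14

Derivation:
Byte[0]=F0: 4-byte lead, need 3 cont bytes. acc=0x0
Byte[1]=9D: continuation. acc=(acc<<6)|0x1D=0x1D
Byte[2]=B8: continuation. acc=(acc<<6)|0x38=0x778
Byte[3]=8D: continuation. acc=(acc<<6)|0x0D=0x1DE0D
Completed: cp=U+1DE0D (starts at byte 0)
Byte[4]=C6: 2-byte lead, need 1 cont bytes. acc=0x6
Byte[5]=82: continuation. acc=(acc<<6)|0x02=0x182
Completed: cp=U+0182 (starts at byte 4)
Byte[6]=64: 1-byte ASCII. cp=U+0064
Byte[7]=F0: 4-byte lead, need 3 cont bytes. acc=0x0
Byte[8]=99: continuation. acc=(acc<<6)|0x19=0x19
Byte[9]=B4: continuation. acc=(acc<<6)|0x34=0x674
Byte[10]=B2: continuation. acc=(acc<<6)|0x32=0x19D32
Completed: cp=U+19D32 (starts at byte 7)
Byte[11]=E6: 3-byte lead, need 2 cont bytes. acc=0x6
Byte[12]=B3: continuation. acc=(acc<<6)|0x33=0x1B3
Byte[13]=B4: continuation. acc=(acc<<6)|0x34=0x6CF4
Completed: cp=U+6CF4 (starts at byte 11)
Byte[14]=EC: 3-byte lead, need 2 cont bytes. acc=0xC
Byte[15]=93: continuation. acc=(acc<<6)|0x13=0x313
Byte[16]=A1: continuation. acc=(acc<<6)|0x21=0xC4E1
Completed: cp=U+C4E1 (starts at byte 14)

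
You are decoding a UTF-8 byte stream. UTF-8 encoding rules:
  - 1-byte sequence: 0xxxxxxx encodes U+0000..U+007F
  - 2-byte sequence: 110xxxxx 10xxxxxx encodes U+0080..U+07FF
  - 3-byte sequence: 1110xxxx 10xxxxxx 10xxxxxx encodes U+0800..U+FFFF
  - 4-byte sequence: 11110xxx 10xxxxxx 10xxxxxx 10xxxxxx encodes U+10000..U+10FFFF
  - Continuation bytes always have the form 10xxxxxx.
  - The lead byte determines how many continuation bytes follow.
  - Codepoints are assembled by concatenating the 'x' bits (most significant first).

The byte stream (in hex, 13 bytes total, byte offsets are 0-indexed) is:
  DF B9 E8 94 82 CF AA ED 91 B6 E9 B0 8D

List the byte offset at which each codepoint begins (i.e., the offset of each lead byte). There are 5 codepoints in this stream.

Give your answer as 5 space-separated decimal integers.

Byte[0]=DF: 2-byte lead, need 1 cont bytes. acc=0x1F
Byte[1]=B9: continuation. acc=(acc<<6)|0x39=0x7F9
Completed: cp=U+07F9 (starts at byte 0)
Byte[2]=E8: 3-byte lead, need 2 cont bytes. acc=0x8
Byte[3]=94: continuation. acc=(acc<<6)|0x14=0x214
Byte[4]=82: continuation. acc=(acc<<6)|0x02=0x8502
Completed: cp=U+8502 (starts at byte 2)
Byte[5]=CF: 2-byte lead, need 1 cont bytes. acc=0xF
Byte[6]=AA: continuation. acc=(acc<<6)|0x2A=0x3EA
Completed: cp=U+03EA (starts at byte 5)
Byte[7]=ED: 3-byte lead, need 2 cont bytes. acc=0xD
Byte[8]=91: continuation. acc=(acc<<6)|0x11=0x351
Byte[9]=B6: continuation. acc=(acc<<6)|0x36=0xD476
Completed: cp=U+D476 (starts at byte 7)
Byte[10]=E9: 3-byte lead, need 2 cont bytes. acc=0x9
Byte[11]=B0: continuation. acc=(acc<<6)|0x30=0x270
Byte[12]=8D: continuation. acc=(acc<<6)|0x0D=0x9C0D
Completed: cp=U+9C0D (starts at byte 10)

Answer: 0 2 5 7 10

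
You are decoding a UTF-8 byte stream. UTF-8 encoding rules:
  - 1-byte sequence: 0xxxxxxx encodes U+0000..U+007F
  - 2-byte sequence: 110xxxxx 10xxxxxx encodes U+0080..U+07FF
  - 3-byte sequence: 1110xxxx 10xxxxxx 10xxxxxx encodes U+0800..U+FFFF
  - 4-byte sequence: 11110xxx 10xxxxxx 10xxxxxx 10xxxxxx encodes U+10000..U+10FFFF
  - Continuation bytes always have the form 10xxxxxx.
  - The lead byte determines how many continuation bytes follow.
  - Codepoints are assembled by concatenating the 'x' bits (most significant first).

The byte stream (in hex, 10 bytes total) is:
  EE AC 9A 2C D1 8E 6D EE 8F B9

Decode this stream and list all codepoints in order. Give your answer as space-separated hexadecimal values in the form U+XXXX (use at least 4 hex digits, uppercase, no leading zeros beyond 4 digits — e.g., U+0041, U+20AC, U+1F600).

Answer: U+EB1A U+002C U+044E U+006D U+E3F9

Derivation:
Byte[0]=EE: 3-byte lead, need 2 cont bytes. acc=0xE
Byte[1]=AC: continuation. acc=(acc<<6)|0x2C=0x3AC
Byte[2]=9A: continuation. acc=(acc<<6)|0x1A=0xEB1A
Completed: cp=U+EB1A (starts at byte 0)
Byte[3]=2C: 1-byte ASCII. cp=U+002C
Byte[4]=D1: 2-byte lead, need 1 cont bytes. acc=0x11
Byte[5]=8E: continuation. acc=(acc<<6)|0x0E=0x44E
Completed: cp=U+044E (starts at byte 4)
Byte[6]=6D: 1-byte ASCII. cp=U+006D
Byte[7]=EE: 3-byte lead, need 2 cont bytes. acc=0xE
Byte[8]=8F: continuation. acc=(acc<<6)|0x0F=0x38F
Byte[9]=B9: continuation. acc=(acc<<6)|0x39=0xE3F9
Completed: cp=U+E3F9 (starts at byte 7)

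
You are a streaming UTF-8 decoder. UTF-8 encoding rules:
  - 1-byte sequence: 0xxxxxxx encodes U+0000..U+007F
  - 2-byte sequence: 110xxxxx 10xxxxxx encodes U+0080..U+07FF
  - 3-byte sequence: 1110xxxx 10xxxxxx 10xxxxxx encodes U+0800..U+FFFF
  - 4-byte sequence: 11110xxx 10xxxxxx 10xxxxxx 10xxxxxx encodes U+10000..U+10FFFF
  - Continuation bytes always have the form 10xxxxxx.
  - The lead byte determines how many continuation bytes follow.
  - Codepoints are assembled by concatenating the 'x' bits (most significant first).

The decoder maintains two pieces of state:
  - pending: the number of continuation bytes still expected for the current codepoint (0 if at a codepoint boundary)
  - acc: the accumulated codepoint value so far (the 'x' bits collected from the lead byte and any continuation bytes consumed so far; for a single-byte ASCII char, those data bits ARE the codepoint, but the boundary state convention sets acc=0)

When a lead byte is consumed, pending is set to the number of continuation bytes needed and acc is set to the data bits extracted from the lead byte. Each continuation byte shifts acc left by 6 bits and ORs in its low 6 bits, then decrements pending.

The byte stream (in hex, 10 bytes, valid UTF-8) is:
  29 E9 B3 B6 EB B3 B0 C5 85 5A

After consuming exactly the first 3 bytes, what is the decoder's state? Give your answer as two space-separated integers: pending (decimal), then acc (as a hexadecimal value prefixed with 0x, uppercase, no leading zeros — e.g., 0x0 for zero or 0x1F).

Answer: 1 0x273

Derivation:
Byte[0]=29: 1-byte. pending=0, acc=0x0
Byte[1]=E9: 3-byte lead. pending=2, acc=0x9
Byte[2]=B3: continuation. acc=(acc<<6)|0x33=0x273, pending=1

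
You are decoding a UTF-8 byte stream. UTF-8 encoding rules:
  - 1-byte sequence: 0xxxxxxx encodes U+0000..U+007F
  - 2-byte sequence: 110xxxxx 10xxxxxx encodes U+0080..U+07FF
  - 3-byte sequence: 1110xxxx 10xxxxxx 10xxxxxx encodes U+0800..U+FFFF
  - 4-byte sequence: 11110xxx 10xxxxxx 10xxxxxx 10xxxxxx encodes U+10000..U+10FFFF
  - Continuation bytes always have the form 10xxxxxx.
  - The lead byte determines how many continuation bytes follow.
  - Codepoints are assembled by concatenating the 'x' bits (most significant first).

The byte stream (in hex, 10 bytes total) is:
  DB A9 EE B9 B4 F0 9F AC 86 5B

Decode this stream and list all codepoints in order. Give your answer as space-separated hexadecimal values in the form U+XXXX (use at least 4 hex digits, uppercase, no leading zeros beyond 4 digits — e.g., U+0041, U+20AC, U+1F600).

Answer: U+06E9 U+EE74 U+1FB06 U+005B

Derivation:
Byte[0]=DB: 2-byte lead, need 1 cont bytes. acc=0x1B
Byte[1]=A9: continuation. acc=(acc<<6)|0x29=0x6E9
Completed: cp=U+06E9 (starts at byte 0)
Byte[2]=EE: 3-byte lead, need 2 cont bytes. acc=0xE
Byte[3]=B9: continuation. acc=(acc<<6)|0x39=0x3B9
Byte[4]=B4: continuation. acc=(acc<<6)|0x34=0xEE74
Completed: cp=U+EE74 (starts at byte 2)
Byte[5]=F0: 4-byte lead, need 3 cont bytes. acc=0x0
Byte[6]=9F: continuation. acc=(acc<<6)|0x1F=0x1F
Byte[7]=AC: continuation. acc=(acc<<6)|0x2C=0x7EC
Byte[8]=86: continuation. acc=(acc<<6)|0x06=0x1FB06
Completed: cp=U+1FB06 (starts at byte 5)
Byte[9]=5B: 1-byte ASCII. cp=U+005B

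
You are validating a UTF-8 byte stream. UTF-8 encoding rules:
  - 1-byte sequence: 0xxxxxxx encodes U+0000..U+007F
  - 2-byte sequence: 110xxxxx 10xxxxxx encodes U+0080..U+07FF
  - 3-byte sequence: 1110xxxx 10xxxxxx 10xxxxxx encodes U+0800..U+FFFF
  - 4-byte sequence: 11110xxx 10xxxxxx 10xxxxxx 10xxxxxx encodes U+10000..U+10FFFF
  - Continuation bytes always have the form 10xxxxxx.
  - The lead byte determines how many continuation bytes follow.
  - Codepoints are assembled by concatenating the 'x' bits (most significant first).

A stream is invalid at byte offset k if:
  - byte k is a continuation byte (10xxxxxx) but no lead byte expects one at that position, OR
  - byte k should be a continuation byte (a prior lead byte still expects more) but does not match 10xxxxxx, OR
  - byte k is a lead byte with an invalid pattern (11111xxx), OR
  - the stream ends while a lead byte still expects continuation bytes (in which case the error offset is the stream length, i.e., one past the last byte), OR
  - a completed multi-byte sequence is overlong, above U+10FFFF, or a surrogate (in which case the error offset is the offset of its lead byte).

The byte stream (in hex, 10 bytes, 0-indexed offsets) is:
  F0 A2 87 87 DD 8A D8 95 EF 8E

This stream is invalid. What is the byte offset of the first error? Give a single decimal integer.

Answer: 10

Derivation:
Byte[0]=F0: 4-byte lead, need 3 cont bytes. acc=0x0
Byte[1]=A2: continuation. acc=(acc<<6)|0x22=0x22
Byte[2]=87: continuation. acc=(acc<<6)|0x07=0x887
Byte[3]=87: continuation. acc=(acc<<6)|0x07=0x221C7
Completed: cp=U+221C7 (starts at byte 0)
Byte[4]=DD: 2-byte lead, need 1 cont bytes. acc=0x1D
Byte[5]=8A: continuation. acc=(acc<<6)|0x0A=0x74A
Completed: cp=U+074A (starts at byte 4)
Byte[6]=D8: 2-byte lead, need 1 cont bytes. acc=0x18
Byte[7]=95: continuation. acc=(acc<<6)|0x15=0x615
Completed: cp=U+0615 (starts at byte 6)
Byte[8]=EF: 3-byte lead, need 2 cont bytes. acc=0xF
Byte[9]=8E: continuation. acc=(acc<<6)|0x0E=0x3CE
Byte[10]: stream ended, expected continuation. INVALID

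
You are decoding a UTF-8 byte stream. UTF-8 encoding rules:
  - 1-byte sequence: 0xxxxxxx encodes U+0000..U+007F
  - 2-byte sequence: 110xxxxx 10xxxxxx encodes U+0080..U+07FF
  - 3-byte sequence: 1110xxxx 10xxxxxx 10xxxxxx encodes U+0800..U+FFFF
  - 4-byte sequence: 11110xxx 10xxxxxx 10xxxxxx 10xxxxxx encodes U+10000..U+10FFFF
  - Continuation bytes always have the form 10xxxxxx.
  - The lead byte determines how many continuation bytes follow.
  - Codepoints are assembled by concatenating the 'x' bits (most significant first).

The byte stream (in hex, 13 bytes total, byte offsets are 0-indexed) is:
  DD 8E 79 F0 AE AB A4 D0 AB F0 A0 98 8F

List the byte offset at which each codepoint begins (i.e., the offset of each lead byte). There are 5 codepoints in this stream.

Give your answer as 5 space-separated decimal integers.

Byte[0]=DD: 2-byte lead, need 1 cont bytes. acc=0x1D
Byte[1]=8E: continuation. acc=(acc<<6)|0x0E=0x74E
Completed: cp=U+074E (starts at byte 0)
Byte[2]=79: 1-byte ASCII. cp=U+0079
Byte[3]=F0: 4-byte lead, need 3 cont bytes. acc=0x0
Byte[4]=AE: continuation. acc=(acc<<6)|0x2E=0x2E
Byte[5]=AB: continuation. acc=(acc<<6)|0x2B=0xBAB
Byte[6]=A4: continuation. acc=(acc<<6)|0x24=0x2EAE4
Completed: cp=U+2EAE4 (starts at byte 3)
Byte[7]=D0: 2-byte lead, need 1 cont bytes. acc=0x10
Byte[8]=AB: continuation. acc=(acc<<6)|0x2B=0x42B
Completed: cp=U+042B (starts at byte 7)
Byte[9]=F0: 4-byte lead, need 3 cont bytes. acc=0x0
Byte[10]=A0: continuation. acc=(acc<<6)|0x20=0x20
Byte[11]=98: continuation. acc=(acc<<6)|0x18=0x818
Byte[12]=8F: continuation. acc=(acc<<6)|0x0F=0x2060F
Completed: cp=U+2060F (starts at byte 9)

Answer: 0 2 3 7 9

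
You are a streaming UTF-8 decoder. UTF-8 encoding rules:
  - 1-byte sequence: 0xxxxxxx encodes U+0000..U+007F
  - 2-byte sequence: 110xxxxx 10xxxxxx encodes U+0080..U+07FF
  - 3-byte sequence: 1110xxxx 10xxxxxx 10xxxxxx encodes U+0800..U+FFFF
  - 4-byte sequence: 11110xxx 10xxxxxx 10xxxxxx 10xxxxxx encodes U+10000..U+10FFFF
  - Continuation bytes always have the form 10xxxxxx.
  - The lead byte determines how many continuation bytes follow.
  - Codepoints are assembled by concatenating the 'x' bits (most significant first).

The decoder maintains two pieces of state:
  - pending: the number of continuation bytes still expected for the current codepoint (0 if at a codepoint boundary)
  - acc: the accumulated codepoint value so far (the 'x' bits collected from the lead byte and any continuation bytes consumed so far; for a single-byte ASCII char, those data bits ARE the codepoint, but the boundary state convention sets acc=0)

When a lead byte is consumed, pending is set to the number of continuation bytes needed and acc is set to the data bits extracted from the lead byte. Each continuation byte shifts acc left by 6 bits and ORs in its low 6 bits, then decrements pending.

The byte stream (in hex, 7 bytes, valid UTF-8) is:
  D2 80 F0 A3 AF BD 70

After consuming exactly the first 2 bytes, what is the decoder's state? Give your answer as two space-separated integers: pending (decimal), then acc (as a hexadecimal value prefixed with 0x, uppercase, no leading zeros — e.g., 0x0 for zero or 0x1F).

Answer: 0 0x480

Derivation:
Byte[0]=D2: 2-byte lead. pending=1, acc=0x12
Byte[1]=80: continuation. acc=(acc<<6)|0x00=0x480, pending=0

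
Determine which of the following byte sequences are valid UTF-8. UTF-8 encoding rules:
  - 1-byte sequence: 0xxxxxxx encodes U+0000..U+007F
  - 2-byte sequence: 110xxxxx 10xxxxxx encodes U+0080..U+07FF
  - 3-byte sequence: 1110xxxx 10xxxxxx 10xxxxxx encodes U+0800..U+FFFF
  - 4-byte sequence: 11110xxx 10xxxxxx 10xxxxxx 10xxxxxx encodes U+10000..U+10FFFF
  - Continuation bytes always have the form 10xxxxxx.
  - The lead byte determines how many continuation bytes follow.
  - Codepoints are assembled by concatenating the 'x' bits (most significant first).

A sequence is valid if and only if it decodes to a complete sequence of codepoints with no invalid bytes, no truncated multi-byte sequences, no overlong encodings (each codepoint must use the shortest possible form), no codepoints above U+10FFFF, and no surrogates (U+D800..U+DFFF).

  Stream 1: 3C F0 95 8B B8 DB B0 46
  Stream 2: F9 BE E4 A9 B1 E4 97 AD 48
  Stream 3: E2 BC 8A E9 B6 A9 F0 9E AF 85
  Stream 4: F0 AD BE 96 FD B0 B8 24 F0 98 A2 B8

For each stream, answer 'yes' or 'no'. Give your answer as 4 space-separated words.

Answer: yes no yes no

Derivation:
Stream 1: decodes cleanly. VALID
Stream 2: error at byte offset 0. INVALID
Stream 3: decodes cleanly. VALID
Stream 4: error at byte offset 4. INVALID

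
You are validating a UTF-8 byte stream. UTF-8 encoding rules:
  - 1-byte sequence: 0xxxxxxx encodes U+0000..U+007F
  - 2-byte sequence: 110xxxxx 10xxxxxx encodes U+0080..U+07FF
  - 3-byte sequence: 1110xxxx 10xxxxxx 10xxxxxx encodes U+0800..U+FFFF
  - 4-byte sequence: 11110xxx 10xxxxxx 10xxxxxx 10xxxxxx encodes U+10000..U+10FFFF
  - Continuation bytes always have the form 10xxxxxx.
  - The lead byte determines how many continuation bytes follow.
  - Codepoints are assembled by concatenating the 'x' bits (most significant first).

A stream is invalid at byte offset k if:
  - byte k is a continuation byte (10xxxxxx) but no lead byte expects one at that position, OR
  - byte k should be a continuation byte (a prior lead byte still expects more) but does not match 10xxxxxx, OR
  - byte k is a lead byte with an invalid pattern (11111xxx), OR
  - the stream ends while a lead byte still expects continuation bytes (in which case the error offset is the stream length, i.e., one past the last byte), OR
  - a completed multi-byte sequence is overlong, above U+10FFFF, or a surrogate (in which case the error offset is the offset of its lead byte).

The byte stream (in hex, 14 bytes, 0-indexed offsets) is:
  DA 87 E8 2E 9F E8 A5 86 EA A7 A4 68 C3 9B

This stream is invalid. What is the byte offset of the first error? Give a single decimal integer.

Byte[0]=DA: 2-byte lead, need 1 cont bytes. acc=0x1A
Byte[1]=87: continuation. acc=(acc<<6)|0x07=0x687
Completed: cp=U+0687 (starts at byte 0)
Byte[2]=E8: 3-byte lead, need 2 cont bytes. acc=0x8
Byte[3]=2E: expected 10xxxxxx continuation. INVALID

Answer: 3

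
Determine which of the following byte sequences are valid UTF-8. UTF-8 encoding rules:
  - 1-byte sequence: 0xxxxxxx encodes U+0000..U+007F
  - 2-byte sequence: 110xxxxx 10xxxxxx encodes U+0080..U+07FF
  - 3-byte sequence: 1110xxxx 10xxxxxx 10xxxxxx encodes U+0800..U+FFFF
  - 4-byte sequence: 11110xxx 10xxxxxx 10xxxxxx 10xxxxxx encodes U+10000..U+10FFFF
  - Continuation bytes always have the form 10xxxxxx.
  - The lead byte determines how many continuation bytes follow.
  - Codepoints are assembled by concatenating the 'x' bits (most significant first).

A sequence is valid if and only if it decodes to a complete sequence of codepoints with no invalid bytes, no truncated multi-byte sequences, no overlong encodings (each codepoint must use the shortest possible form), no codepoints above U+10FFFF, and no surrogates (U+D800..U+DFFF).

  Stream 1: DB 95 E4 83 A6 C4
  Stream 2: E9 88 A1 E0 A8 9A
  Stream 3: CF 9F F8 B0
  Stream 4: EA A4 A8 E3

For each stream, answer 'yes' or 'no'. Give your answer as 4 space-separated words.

Answer: no yes no no

Derivation:
Stream 1: error at byte offset 6. INVALID
Stream 2: decodes cleanly. VALID
Stream 3: error at byte offset 2. INVALID
Stream 4: error at byte offset 4. INVALID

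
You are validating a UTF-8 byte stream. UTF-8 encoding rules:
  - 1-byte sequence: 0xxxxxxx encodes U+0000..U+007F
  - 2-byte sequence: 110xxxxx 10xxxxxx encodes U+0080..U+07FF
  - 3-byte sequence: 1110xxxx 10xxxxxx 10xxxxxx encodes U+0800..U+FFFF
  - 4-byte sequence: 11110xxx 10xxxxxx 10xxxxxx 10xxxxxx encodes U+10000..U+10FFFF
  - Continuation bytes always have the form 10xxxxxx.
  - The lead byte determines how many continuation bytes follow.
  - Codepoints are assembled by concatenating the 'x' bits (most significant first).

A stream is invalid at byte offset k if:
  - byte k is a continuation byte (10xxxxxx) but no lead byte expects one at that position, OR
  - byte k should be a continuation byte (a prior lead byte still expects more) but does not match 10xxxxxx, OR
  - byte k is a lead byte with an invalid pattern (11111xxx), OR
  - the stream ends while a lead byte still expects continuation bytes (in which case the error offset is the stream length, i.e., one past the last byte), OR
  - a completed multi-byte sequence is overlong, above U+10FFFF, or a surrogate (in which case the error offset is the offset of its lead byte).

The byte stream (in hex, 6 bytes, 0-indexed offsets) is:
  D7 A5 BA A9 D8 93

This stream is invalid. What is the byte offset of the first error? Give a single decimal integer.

Answer: 2

Derivation:
Byte[0]=D7: 2-byte lead, need 1 cont bytes. acc=0x17
Byte[1]=A5: continuation. acc=(acc<<6)|0x25=0x5E5
Completed: cp=U+05E5 (starts at byte 0)
Byte[2]=BA: INVALID lead byte (not 0xxx/110x/1110/11110)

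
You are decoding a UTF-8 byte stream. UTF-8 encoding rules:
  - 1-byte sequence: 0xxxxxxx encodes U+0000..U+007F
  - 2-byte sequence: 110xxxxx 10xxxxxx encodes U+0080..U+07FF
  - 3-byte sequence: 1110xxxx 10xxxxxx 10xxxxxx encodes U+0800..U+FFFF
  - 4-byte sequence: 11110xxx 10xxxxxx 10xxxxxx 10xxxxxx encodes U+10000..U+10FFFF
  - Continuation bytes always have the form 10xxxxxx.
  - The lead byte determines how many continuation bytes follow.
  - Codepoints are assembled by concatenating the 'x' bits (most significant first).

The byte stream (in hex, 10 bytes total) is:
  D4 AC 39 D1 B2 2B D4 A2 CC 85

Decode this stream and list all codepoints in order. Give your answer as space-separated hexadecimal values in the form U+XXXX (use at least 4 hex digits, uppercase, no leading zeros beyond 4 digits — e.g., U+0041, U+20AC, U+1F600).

Answer: U+052C U+0039 U+0472 U+002B U+0522 U+0305

Derivation:
Byte[0]=D4: 2-byte lead, need 1 cont bytes. acc=0x14
Byte[1]=AC: continuation. acc=(acc<<6)|0x2C=0x52C
Completed: cp=U+052C (starts at byte 0)
Byte[2]=39: 1-byte ASCII. cp=U+0039
Byte[3]=D1: 2-byte lead, need 1 cont bytes. acc=0x11
Byte[4]=B2: continuation. acc=(acc<<6)|0x32=0x472
Completed: cp=U+0472 (starts at byte 3)
Byte[5]=2B: 1-byte ASCII. cp=U+002B
Byte[6]=D4: 2-byte lead, need 1 cont bytes. acc=0x14
Byte[7]=A2: continuation. acc=(acc<<6)|0x22=0x522
Completed: cp=U+0522 (starts at byte 6)
Byte[8]=CC: 2-byte lead, need 1 cont bytes. acc=0xC
Byte[9]=85: continuation. acc=(acc<<6)|0x05=0x305
Completed: cp=U+0305 (starts at byte 8)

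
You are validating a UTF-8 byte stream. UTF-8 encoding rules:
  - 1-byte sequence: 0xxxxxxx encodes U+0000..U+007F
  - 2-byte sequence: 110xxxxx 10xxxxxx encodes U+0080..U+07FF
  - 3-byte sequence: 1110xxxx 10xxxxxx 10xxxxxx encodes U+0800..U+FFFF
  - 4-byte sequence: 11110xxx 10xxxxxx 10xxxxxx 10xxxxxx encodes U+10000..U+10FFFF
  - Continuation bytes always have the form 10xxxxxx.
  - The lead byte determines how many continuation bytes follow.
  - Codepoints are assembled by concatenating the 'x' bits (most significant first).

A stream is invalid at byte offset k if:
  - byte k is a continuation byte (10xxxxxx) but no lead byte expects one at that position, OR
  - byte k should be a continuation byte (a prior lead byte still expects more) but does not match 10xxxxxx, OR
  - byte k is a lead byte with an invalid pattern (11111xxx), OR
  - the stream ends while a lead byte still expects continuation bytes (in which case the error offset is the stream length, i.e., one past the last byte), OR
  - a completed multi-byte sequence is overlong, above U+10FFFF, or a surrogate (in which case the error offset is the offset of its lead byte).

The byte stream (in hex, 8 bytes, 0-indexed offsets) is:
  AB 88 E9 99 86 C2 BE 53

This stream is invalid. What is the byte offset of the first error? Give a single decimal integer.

Byte[0]=AB: INVALID lead byte (not 0xxx/110x/1110/11110)

Answer: 0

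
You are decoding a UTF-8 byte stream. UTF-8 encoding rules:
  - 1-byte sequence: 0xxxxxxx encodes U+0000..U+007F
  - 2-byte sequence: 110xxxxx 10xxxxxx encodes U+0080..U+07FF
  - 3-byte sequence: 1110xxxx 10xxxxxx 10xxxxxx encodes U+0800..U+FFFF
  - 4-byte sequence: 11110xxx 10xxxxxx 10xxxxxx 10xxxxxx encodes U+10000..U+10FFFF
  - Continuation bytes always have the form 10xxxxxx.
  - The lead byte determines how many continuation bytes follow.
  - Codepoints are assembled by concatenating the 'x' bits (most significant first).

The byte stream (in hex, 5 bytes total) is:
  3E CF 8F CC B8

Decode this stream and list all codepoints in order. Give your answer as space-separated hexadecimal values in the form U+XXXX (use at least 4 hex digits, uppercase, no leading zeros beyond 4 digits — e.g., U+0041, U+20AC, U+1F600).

Answer: U+003E U+03CF U+0338

Derivation:
Byte[0]=3E: 1-byte ASCII. cp=U+003E
Byte[1]=CF: 2-byte lead, need 1 cont bytes. acc=0xF
Byte[2]=8F: continuation. acc=(acc<<6)|0x0F=0x3CF
Completed: cp=U+03CF (starts at byte 1)
Byte[3]=CC: 2-byte lead, need 1 cont bytes. acc=0xC
Byte[4]=B8: continuation. acc=(acc<<6)|0x38=0x338
Completed: cp=U+0338 (starts at byte 3)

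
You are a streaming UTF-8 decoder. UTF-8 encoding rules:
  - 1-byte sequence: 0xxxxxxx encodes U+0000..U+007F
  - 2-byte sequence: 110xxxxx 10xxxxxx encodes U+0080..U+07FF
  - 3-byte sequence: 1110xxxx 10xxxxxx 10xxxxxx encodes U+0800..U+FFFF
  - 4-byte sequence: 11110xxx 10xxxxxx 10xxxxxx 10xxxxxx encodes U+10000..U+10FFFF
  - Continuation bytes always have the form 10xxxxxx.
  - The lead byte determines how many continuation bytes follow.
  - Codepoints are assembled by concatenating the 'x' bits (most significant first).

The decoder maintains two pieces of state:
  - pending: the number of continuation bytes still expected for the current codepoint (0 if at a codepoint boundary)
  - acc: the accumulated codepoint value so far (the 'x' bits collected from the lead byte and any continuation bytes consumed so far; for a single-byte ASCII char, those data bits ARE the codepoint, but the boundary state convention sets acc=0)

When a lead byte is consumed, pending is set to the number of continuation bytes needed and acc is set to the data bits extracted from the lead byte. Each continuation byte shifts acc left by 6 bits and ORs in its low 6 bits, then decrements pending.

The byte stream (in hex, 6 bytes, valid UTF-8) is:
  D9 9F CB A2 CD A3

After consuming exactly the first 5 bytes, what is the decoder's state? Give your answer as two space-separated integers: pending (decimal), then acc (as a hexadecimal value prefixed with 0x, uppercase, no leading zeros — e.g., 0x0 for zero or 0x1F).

Byte[0]=D9: 2-byte lead. pending=1, acc=0x19
Byte[1]=9F: continuation. acc=(acc<<6)|0x1F=0x65F, pending=0
Byte[2]=CB: 2-byte lead. pending=1, acc=0xB
Byte[3]=A2: continuation. acc=(acc<<6)|0x22=0x2E2, pending=0
Byte[4]=CD: 2-byte lead. pending=1, acc=0xD

Answer: 1 0xD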